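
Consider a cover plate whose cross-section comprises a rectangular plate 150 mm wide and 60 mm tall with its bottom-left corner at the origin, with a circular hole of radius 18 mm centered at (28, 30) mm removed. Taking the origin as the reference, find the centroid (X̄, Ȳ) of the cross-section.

X̄ = 80.99 mm, Ȳ = 30.00 mm

Part | A | x̄ᵢ | ȳᵢ | A·x̄ᵢ | A·ȳᵢ
plate | 9000.00 | 75.00 | 30.00 | 675000.00 | 270000.00
hole | -1017.88 | 28.00 | 30.00 | -28500.53 | -30536.28
Σ | 7982.12 |  |  | 646499.47 | 239463.72
X̄ = 646499.47 / 7982.12 = 80.99 mm
Ȳ = 239463.72 / 7982.12 = 30.00 mm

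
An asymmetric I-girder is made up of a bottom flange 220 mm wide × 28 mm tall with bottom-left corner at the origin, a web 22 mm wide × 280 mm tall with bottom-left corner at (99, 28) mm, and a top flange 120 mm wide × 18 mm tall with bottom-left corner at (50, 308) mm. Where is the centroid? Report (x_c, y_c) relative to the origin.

x_c = 110.00 mm, y_c = 124.71 mm

Part | A | x̄ᵢ | ȳᵢ | A·x̄ᵢ | A·ȳᵢ
bottom flange | 6160.00 | 110.00 | 14.00 | 677600.00 | 86240.00
web | 6160.00 | 110.00 | 168.00 | 677600.00 | 1034880.00
top flange | 2160.00 | 110.00 | 317.00 | 237600.00 | 684720.00
Σ | 14480.00 |  |  | 1592800.00 | 1805840.00
x_c = 1592800.00 / 14480.00 = 110.00 mm
y_c = 1805840.00 / 14480.00 = 124.71 mm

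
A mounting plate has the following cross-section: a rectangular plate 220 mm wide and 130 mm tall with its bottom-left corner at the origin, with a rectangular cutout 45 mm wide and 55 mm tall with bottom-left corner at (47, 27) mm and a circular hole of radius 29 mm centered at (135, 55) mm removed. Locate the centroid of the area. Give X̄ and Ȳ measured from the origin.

X̄ = 111.46 mm, Ȳ = 67.23 mm

plate: A = 220 × 130 = 28600.00, centroid at (110.00, 65.00).
hole 1: A = −(45 × 55) = -2475.00, centroid at (69.50, 54.50).
hole 2: A = −π·29² = -2642.08, centroid at (135.00, 55.00).
ΣA = 23482.92 mm²
ΣAX̄ = (28600.00)(110.00) + (-2475.00)(69.50) + (-2642.08)(135.00) = 2617306.78 mm³
ΣAȲ = (28600.00)(65.00) + (-2475.00)(54.50) + (-2642.08)(55.00) = 1578798.13 mm³
X̄ = 2617306.78 / 23482.92 = 111.46 mm
Ȳ = 1578798.13 / 23482.92 = 67.23 mm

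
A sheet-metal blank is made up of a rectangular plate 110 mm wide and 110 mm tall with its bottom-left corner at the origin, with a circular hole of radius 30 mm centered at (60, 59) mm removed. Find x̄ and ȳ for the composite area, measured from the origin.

x̄ = 53.48 mm, ȳ = 53.78 mm

Part | A | x̄ᵢ | ȳᵢ | A·x̄ᵢ | A·ȳᵢ
plate | 12100.00 | 55.00 | 55.00 | 665500.00 | 665500.00
hole | -2827.43 | 60.00 | 59.00 | -169646.00 | -166818.57
Σ | 9272.57 |  |  | 495854.00 | 498681.43
x̄ = 495854.00 / 9272.57 = 53.48 mm
ȳ = 498681.43 / 9272.57 = 53.78 mm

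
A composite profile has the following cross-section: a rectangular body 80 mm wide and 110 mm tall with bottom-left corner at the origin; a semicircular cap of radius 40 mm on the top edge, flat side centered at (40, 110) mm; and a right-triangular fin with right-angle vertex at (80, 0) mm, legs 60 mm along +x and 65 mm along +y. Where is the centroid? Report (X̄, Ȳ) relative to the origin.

X̄ = 48.82 mm, Ȳ = 63.74 mm

Part | A | x̄ᵢ | ȳᵢ | A·x̄ᵢ | A·ȳᵢ
rectangular body | 8800.00 | 40.00 | 55.00 | 352000.00 | 484000.00
semicircular top | 2513.27 | 40.00 | 126.98 | 100530.96 | 319126.82
triangular fin | 1950.00 | 100.00 | 21.67 | 195000.00 | 42250.00
Σ | 13263.27 |  |  | 647530.96 | 845376.82
X̄ = 647530.96 / 13263.27 = 48.82 mm
Ȳ = 845376.82 / 13263.27 = 63.74 mm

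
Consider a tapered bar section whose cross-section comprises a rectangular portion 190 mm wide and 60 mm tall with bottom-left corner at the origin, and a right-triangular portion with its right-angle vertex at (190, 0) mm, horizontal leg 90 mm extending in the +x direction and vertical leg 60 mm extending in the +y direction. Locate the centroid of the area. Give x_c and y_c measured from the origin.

x_c = 118.94 mm, y_c = 28.09 mm

Part | A | x̄ᵢ | ȳᵢ | A·x̄ᵢ | A·ȳᵢ
rectangular portion | 11400.00 | 95.00 | 30.00 | 1083000.00 | 342000.00
triangular portion | 2700.00 | 220.00 | 20.00 | 594000.00 | 54000.00
Σ | 14100.00 |  |  | 1677000.00 | 396000.00
x_c = 1677000.00 / 14100.00 = 118.94 mm
y_c = 396000.00 / 14100.00 = 28.09 mm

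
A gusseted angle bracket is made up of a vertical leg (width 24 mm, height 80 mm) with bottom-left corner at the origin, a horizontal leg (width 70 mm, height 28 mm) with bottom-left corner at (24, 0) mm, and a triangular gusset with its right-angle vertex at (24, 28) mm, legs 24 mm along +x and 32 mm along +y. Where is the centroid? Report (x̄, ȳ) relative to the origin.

x̄ = 35.41 mm, ȳ = 27.93 mm

Part | A | x̄ᵢ | ȳᵢ | A·x̄ᵢ | A·ȳᵢ
vertical leg | 1920.00 | 12.00 | 40.00 | 23040.00 | 76800.00
horizontal leg | 1960.00 | 59.00 | 14.00 | 115640.00 | 27440.00
gusset | 384.00 | 32.00 | 38.67 | 12288.00 | 14848.00
Σ | 4264.00 |  |  | 150968.00 | 119088.00
x̄ = 150968.00 / 4264.00 = 35.41 mm
ȳ = 119088.00 / 4264.00 = 27.93 mm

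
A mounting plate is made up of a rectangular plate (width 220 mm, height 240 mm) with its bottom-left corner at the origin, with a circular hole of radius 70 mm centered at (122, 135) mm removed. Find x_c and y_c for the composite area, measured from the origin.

plate: A = 220 × 240 = 52800.00, centroid at (110.00, 120.00).
hole: A = −π·70² = -15393.80, centroid at (122.00, 135.00).
ΣA = 37406.20 mm²
ΣAx_c = (52800.00)(110.00) + (-15393.80)(122.00) = 3929955.91 mm³
ΣAy_c = (52800.00)(120.00) + (-15393.80)(135.00) = 4257836.46 mm³
x_c = 3929955.91 / 37406.20 = 105.06 mm
y_c = 4257836.46 / 37406.20 = 113.83 mm

x_c = 105.06 mm, y_c = 113.83 mm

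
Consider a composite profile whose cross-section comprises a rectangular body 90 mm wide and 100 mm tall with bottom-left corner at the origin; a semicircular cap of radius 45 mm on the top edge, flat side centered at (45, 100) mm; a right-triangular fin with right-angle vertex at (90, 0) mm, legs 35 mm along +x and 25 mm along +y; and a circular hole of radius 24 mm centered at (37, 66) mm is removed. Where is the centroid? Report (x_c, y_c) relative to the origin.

rectangular body: A = 90 × 100 = 9000.00, centroid at (45.00, 50.00).
semicircular top: A = ½π·45² = 3180.86, centroid at (45.00, 119.10).
triangular fin: A = ½·35·25 = 437.50, centroid at (101.67, 8.33).
hole: A = −π·24² = -1809.56, centroid at (37.00, 66.00).
ΣA = 10808.81 mm²
ΣAx_c = (9000.00)(45.00) + (3180.86)(45.00) + (437.50)(101.67) + (-1809.56)(37.00) = 525664.36 mm³
ΣAy_c = (9000.00)(50.00) + (3180.86)(119.10) + (437.50)(8.33) + (-1809.56)(66.00) = 713051.30 mm³
x_c = 525664.36 / 10808.81 = 48.63 mm
y_c = 713051.30 / 10808.81 = 65.97 mm

x_c = 48.63 mm, y_c = 65.97 mm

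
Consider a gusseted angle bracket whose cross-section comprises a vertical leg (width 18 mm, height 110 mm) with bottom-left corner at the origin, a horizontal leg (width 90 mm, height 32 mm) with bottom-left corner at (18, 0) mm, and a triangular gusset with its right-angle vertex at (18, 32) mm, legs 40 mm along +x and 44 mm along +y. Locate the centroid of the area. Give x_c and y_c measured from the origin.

vertical leg: A = 18 × 110 = 1980.00, centroid at (9.00, 55.00).
horizontal leg: A = 90 × 32 = 2880.00, centroid at (63.00, 16.00).
gusset: A = ½·40·44 = 880.00, centroid at (31.33, 46.67).
ΣA = 5740.00 mm²
ΣAx_c = (1980.00)(9.00) + (2880.00)(63.00) + (880.00)(31.33) = 226833.33 mm³
ΣAy_c = (1980.00)(55.00) + (2880.00)(16.00) + (880.00)(46.67) = 196046.67 mm³
x_c = 226833.33 / 5740.00 = 39.52 mm
y_c = 196046.67 / 5740.00 = 34.15 mm

x_c = 39.52 mm, y_c = 34.15 mm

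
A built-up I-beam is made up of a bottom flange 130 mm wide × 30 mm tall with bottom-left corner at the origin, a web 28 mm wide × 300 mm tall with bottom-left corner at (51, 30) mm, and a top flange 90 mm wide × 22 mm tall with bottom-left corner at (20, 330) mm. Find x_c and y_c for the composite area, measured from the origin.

x_c = 65.00 mm, y_c = 157.26 mm

bottom flange: A = 130 × 30 = 3900.00, centroid at (65.00, 15.00).
web: A = 28 × 300 = 8400.00, centroid at (65.00, 180.00).
top flange: A = 90 × 22 = 1980.00, centroid at (65.00, 341.00).
ΣA = 14280.00 mm²
ΣAx_c = (3900.00)(65.00) + (8400.00)(65.00) + (1980.00)(65.00) = 928200.00 mm³
ΣAy_c = (3900.00)(15.00) + (8400.00)(180.00) + (1980.00)(341.00) = 2245680.00 mm³
x_c = 928200.00 / 14280.00 = 65.00 mm
y_c = 2245680.00 / 14280.00 = 157.26 mm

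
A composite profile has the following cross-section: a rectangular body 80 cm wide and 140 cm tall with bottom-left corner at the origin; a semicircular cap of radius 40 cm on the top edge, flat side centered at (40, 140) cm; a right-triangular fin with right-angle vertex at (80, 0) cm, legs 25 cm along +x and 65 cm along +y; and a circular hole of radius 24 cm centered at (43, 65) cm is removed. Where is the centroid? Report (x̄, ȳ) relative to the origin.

rectangular body: A = 80 × 140 = 11200.00, centroid at (40.00, 70.00).
semicircular top: A = ½π·40² = 2513.27, centroid at (40.00, 156.98).
triangular fin: A = ½·25·65 = 812.50, centroid at (88.33, 21.67).
hole: A = −π·24² = -1809.56, centroid at (43.00, 65.00).
ΣA = 12716.22 cm², ΣAx̄ = 542490.83 cm³, ΣAȳ = 1078507.98 cm³.
x̄ = 542490.83/12716.22 = 42.66 cm; ȳ = 1078507.98/12716.22 = 84.81 cm.

x̄ = 42.66 cm, ȳ = 84.81 cm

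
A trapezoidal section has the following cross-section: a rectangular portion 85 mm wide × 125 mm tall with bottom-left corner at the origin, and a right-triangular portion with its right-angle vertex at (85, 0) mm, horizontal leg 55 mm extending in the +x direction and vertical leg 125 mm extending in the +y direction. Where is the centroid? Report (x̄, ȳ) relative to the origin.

rectangular portion: A = 85 × 125 = 10625.00, centroid at (42.50, 62.50).
triangular portion: A = ½·55·125 = 3437.50, centroid at (103.33, 41.67).
ΣA = 14062.50 mm²
ΣAx̄ = (10625.00)(42.50) + (3437.50)(103.33) = 806770.83 mm³
ΣAȳ = (10625.00)(62.50) + (3437.50)(41.67) = 807291.67 mm³
x̄ = 806770.83 / 14062.50 = 57.37 mm
ȳ = 807291.67 / 14062.50 = 57.41 mm

x̄ = 57.37 mm, ȳ = 57.41 mm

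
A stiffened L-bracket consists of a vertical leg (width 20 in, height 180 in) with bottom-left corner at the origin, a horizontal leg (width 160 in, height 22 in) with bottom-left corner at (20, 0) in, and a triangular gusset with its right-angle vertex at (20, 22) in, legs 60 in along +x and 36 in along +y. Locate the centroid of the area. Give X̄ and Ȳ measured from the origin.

vertical leg: A = 20 × 180 = 3600.00, centroid at (10.00, 90.00).
horizontal leg: A = 160 × 22 = 3520.00, centroid at (100.00, 11.00).
gusset: A = ½·60·36 = 1080.00, centroid at (40.00, 34.00).
ΣA = 8200.00 in²
ΣAX̄ = (3600.00)(10.00) + (3520.00)(100.00) + (1080.00)(40.00) = 431200.00 in³
ΣAȲ = (3600.00)(90.00) + (3520.00)(11.00) + (1080.00)(34.00) = 399440.00 in³
X̄ = 431200.00 / 8200.00 = 52.59 in
Ȳ = 399440.00 / 8200.00 = 48.71 in

X̄ = 52.59 in, Ȳ = 48.71 in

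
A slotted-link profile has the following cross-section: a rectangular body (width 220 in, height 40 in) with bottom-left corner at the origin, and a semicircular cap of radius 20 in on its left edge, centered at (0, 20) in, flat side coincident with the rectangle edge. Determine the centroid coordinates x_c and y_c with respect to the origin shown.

Part | A | x̄ᵢ | ȳᵢ | A·x̄ᵢ | A·ȳᵢ
rectangular body | 8800.00 | 110.00 | 20.00 | 968000.00 | 176000.00
semicircular end | 628.32 | -8.49 | 20.00 | -5333.33 | 12566.37
Σ | 9428.32 |  |  | 962666.67 | 188566.37
x_c = 962666.67 / 9428.32 = 102.10 in
y_c = 188566.37 / 9428.32 = 20.00 in

x_c = 102.10 in, y_c = 20.00 in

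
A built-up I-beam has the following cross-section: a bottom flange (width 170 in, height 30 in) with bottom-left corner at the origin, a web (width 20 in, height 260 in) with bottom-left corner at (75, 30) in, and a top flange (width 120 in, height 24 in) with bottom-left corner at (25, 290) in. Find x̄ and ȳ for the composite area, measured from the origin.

x̄ = 85.00 in, ȳ = 134.92 in

Part | A | x̄ᵢ | ȳᵢ | A·x̄ᵢ | A·ȳᵢ
bottom flange | 5100.00 | 85.00 | 15.00 | 433500.00 | 76500.00
web | 5200.00 | 85.00 | 160.00 | 442000.00 | 832000.00
top flange | 2880.00 | 85.00 | 302.00 | 244800.00 | 869760.00
Σ | 13180.00 |  |  | 1120300.00 | 1778260.00
x̄ = 1120300.00 / 13180.00 = 85.00 in
ȳ = 1778260.00 / 13180.00 = 134.92 in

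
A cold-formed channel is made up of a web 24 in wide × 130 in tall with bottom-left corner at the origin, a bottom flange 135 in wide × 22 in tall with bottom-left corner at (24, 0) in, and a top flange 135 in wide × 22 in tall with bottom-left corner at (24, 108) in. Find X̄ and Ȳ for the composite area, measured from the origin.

X̄ = 64.12 in, Ȳ = 65.00 in

web: A = 24 × 130 = 3120.00, centroid at (12.00, 65.00).
bottom flange: A = 135 × 22 = 2970.00, centroid at (91.50, 11.00).
top flange: A = 135 × 22 = 2970.00, centroid at (91.50, 119.00).
ΣA = 9060.00 in²
ΣAX̄ = (3120.00)(12.00) + (2970.00)(91.50) + (2970.00)(91.50) = 580950.00 in³
ΣAȲ = (3120.00)(65.00) + (2970.00)(11.00) + (2970.00)(119.00) = 588900.00 in³
X̄ = 580950.00 / 9060.00 = 64.12 in
Ȳ = 588900.00 / 9060.00 = 65.00 in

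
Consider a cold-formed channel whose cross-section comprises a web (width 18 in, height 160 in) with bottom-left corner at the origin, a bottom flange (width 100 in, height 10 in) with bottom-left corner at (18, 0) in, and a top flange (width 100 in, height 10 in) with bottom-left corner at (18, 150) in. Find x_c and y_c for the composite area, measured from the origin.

Part | A | x̄ᵢ | ȳᵢ | A·x̄ᵢ | A·ȳᵢ
web | 2880.00 | 9.00 | 80.00 | 25920.00 | 230400.00
bottom flange | 1000.00 | 68.00 | 5.00 | 68000.00 | 5000.00
top flange | 1000.00 | 68.00 | 155.00 | 68000.00 | 155000.00
Σ | 4880.00 |  |  | 161920.00 | 390400.00
x_c = 161920.00 / 4880.00 = 33.18 in
y_c = 390400.00 / 4880.00 = 80.00 in

x_c = 33.18 in, y_c = 80.00 in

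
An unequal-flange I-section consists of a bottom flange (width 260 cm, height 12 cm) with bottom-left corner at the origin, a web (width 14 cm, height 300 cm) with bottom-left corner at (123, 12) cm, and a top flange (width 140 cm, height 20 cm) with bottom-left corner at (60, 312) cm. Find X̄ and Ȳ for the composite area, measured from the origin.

Part | A | x̄ᵢ | ȳᵢ | A·x̄ᵢ | A·ȳᵢ
bottom flange | 3120.00 | 130.00 | 6.00 | 405600.00 | 18720.00
web | 4200.00 | 130.00 | 162.00 | 546000.00 | 680400.00
top flange | 2800.00 | 130.00 | 322.00 | 364000.00 | 901600.00
Σ | 10120.00 |  |  | 1315600.00 | 1600720.00
X̄ = 1315600.00 / 10120.00 = 130.00 cm
Ȳ = 1600720.00 / 10120.00 = 158.17 cm

X̄ = 130.00 cm, Ȳ = 158.17 cm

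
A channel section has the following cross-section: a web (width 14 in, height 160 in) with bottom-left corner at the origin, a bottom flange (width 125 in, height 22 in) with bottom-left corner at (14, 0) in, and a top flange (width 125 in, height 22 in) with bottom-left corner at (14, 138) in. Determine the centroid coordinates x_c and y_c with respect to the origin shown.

web: A = 14 × 160 = 2240.00, centroid at (7.00, 80.00).
bottom flange: A = 125 × 22 = 2750.00, centroid at (76.50, 11.00).
top flange: A = 125 × 22 = 2750.00, centroid at (76.50, 149.00).
ΣA = 7740.00 in², ΣAx_c = 436430.00 in³, ΣAy_c = 619200.00 in³.
x_c = 436430.00/7740.00 = 56.39 in; y_c = 619200.00/7740.00 = 80.00 in.

x_c = 56.39 in, y_c = 80.00 in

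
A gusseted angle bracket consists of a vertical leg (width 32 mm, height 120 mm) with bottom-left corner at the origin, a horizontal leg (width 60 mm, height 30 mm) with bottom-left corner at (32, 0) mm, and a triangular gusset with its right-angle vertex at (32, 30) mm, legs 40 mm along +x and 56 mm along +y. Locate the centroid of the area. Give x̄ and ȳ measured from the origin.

vertical leg: A = 32 × 120 = 3840.00, centroid at (16.00, 60.00).
horizontal leg: A = 60 × 30 = 1800.00, centroid at (62.00, 15.00).
gusset: A = ½·40·56 = 1120.00, centroid at (45.33, 48.67).
ΣA = 6760.00 mm²
ΣAx̄ = (3840.00)(16.00) + (1800.00)(62.00) + (1120.00)(45.33) = 223813.33 mm³
ΣAȳ = (3840.00)(60.00) + (1800.00)(15.00) + (1120.00)(48.67) = 311906.67 mm³
x̄ = 223813.33 / 6760.00 = 33.11 mm
ȳ = 311906.67 / 6760.00 = 46.14 mm

x̄ = 33.11 mm, ȳ = 46.14 mm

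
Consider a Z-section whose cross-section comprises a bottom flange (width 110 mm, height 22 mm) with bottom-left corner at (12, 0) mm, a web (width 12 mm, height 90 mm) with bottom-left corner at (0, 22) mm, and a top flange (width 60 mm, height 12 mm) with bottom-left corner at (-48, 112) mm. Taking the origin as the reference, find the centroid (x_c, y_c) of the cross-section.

bottom flange: A = 110 × 22 = 2420.00, centroid at (67.00, 11.00).
web: A = 12 × 90 = 1080.00, centroid at (6.00, 67.00).
top flange: A = 60 × 12 = 720.00, centroid at (-18.00, 118.00).
ΣA = 4220.00 mm², ΣAx_c = 155660.00 mm³, ΣAy_c = 183940.00 mm³.
x_c = 155660.00/4220.00 = 36.89 mm; y_c = 183940.00/4220.00 = 43.59 mm.

x_c = 36.89 mm, y_c = 43.59 mm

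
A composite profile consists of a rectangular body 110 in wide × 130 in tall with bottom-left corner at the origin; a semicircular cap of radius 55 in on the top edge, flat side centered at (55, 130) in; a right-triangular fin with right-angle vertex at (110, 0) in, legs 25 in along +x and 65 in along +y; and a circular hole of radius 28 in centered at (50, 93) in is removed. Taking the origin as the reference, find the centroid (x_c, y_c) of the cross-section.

Part | A | x̄ᵢ | ȳᵢ | A·x̄ᵢ | A·ȳᵢ
rectangular body | 14300.00 | 55.00 | 65.00 | 786500.00 | 929500.00
semicircular top | 4751.66 | 55.00 | 153.34 | 261341.24 | 728632.32
triangular fin | 812.50 | 118.33 | 21.67 | 96145.83 | 17604.17
hole | -2463.01 | 50.00 | 93.00 | -123150.43 | -229059.80
Σ | 17401.15 |  |  | 1020836.64 | 1446676.69
x_c = 1020836.64 / 17401.15 = 58.66 in
y_c = 1446676.69 / 17401.15 = 83.14 in

x_c = 58.66 in, y_c = 83.14 in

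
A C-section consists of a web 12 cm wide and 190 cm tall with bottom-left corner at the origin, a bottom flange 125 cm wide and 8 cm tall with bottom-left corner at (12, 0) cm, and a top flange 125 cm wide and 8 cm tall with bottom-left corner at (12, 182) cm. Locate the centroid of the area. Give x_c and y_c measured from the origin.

web: A = 12 × 190 = 2280.00, centroid at (6.00, 95.00).
bottom flange: A = 125 × 8 = 1000.00, centroid at (74.50, 4.00).
top flange: A = 125 × 8 = 1000.00, centroid at (74.50, 186.00).
ΣA = 4280.00 cm², ΣAx_c = 162680.00 cm³, ΣAy_c = 406600.00 cm³.
x_c = 162680.00/4280.00 = 38.01 cm; y_c = 406600.00/4280.00 = 95.00 cm.

x_c = 38.01 cm, y_c = 95.00 cm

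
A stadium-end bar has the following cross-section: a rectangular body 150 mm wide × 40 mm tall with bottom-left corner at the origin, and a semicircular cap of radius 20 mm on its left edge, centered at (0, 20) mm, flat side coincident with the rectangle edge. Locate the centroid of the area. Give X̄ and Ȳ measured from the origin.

X̄ = 67.09 mm, Ȳ = 20.00 mm

rectangular body: A = 150 × 40 = 6000.00, centroid at (75.00, 20.00).
semicircular end: A = ½π·20² = 628.32, centroid at (-8.49, 20.00).
ΣA = 6628.32 mm², ΣAX̄ = 444666.67 mm³, ΣAȲ = 132566.37 mm³.
X̄ = 444666.67/6628.32 = 67.09 mm; Ȳ = 132566.37/6628.32 = 20.00 mm.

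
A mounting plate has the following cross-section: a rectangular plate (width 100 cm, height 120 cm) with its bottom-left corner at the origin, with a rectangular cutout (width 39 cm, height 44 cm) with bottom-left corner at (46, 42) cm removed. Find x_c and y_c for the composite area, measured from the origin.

x_c = 47.41 cm, y_c = 59.33 cm

Part | A | x̄ᵢ | ȳᵢ | A·x̄ᵢ | A·ȳᵢ
plate | 12000.00 | 50.00 | 60.00 | 600000.00 | 720000.00
hole | -1716.00 | 65.50 | 64.00 | -112398.00 | -109824.00
Σ | 10284.00 |  |  | 487602.00 | 610176.00
x_c = 487602.00 / 10284.00 = 47.41 cm
y_c = 610176.00 / 10284.00 = 59.33 cm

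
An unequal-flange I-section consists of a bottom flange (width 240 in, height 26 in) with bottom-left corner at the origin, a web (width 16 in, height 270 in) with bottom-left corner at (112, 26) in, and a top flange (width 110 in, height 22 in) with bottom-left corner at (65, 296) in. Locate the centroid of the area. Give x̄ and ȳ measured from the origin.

bottom flange: A = 240 × 26 = 6240.00, centroid at (120.00, 13.00).
web: A = 16 × 270 = 4320.00, centroid at (120.00, 161.00).
top flange: A = 110 × 22 = 2420.00, centroid at (120.00, 307.00).
ΣA = 12980.00 in²
ΣAx̄ = (6240.00)(120.00) + (4320.00)(120.00) + (2420.00)(120.00) = 1557600.00 in³
ΣAȳ = (6240.00)(13.00) + (4320.00)(161.00) + (2420.00)(307.00) = 1519580.00 in³
x̄ = 1557600.00 / 12980.00 = 120.00 in
ȳ = 1519580.00 / 12980.00 = 117.07 in

x̄ = 120.00 in, ȳ = 117.07 in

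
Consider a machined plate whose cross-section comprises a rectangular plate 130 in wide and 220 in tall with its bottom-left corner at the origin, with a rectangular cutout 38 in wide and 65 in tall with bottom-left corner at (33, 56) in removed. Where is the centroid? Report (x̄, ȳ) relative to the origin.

x̄ = 66.23 in, ȳ = 112.03 in

plate: A = 130 × 220 = 28600.00, centroid at (65.00, 110.00).
hole: A = −(38 × 65) = -2470.00, centroid at (52.00, 88.50).
ΣA = 26130.00 in²
ΣAx̄ = (28600.00)(65.00) + (-2470.00)(52.00) = 1730560.00 in³
ΣAȳ = (28600.00)(110.00) + (-2470.00)(88.50) = 2927405.00 in³
x̄ = 1730560.00 / 26130.00 = 66.23 in
ȳ = 2927405.00 / 26130.00 = 112.03 in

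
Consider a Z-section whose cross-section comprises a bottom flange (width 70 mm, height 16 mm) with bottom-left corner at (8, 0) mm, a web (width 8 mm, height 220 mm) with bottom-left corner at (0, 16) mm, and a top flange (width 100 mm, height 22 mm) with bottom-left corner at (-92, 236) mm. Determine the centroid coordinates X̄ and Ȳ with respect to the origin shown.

bottom flange: A = 70 × 16 = 1120.00, centroid at (43.00, 8.00).
web: A = 8 × 220 = 1760.00, centroid at (4.00, 126.00).
top flange: A = 100 × 22 = 2200.00, centroid at (-42.00, 247.00).
ΣA = 5080.00 mm²
ΣAX̄ = (1120.00)(43.00) + (1760.00)(4.00) + (2200.00)(-42.00) = -37200.00 mm³
ΣAȲ = (1120.00)(8.00) + (1760.00)(126.00) + (2200.00)(247.00) = 774120.00 mm³
X̄ = -37200.00 / 5080.00 = -7.32 mm
Ȳ = 774120.00 / 5080.00 = 152.39 mm

X̄ = -7.32 mm, Ȳ = 152.39 mm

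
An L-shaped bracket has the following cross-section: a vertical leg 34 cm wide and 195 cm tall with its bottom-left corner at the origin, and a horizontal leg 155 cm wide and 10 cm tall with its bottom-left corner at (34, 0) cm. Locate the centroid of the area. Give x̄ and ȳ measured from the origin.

vertical leg: A = 34 × 195 = 6630.00, centroid at (17.00, 97.50).
horizontal leg: A = 155 × 10 = 1550.00, centroid at (111.50, 5.00).
ΣA = 8180.00 cm²
ΣAx̄ = (6630.00)(17.00) + (1550.00)(111.50) = 285535.00 cm³
ΣAȳ = (6630.00)(97.50) + (1550.00)(5.00) = 654175.00 cm³
x̄ = 285535.00 / 8180.00 = 34.91 cm
ȳ = 654175.00 / 8180.00 = 79.97 cm

x̄ = 34.91 cm, ȳ = 79.97 cm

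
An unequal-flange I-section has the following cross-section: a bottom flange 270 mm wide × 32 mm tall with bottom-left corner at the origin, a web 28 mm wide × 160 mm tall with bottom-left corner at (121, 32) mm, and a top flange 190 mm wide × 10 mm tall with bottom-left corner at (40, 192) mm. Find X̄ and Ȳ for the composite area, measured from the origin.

X̄ = 135.00 mm, Ȳ = 67.53 mm

bottom flange: A = 270 × 32 = 8640.00, centroid at (135.00, 16.00).
web: A = 28 × 160 = 4480.00, centroid at (135.00, 112.00).
top flange: A = 190 × 10 = 1900.00, centroid at (135.00, 197.00).
ΣA = 15020.00 mm², ΣAX̄ = 2027700.00 mm³, ΣAȲ = 1014300.00 mm³.
X̄ = 2027700.00/15020.00 = 135.00 mm; Ȳ = 1014300.00/15020.00 = 67.53 mm.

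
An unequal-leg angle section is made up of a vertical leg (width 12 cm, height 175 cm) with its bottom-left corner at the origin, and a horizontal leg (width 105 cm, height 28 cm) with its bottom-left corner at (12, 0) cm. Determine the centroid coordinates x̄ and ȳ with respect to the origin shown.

Part | A | x̄ᵢ | ȳᵢ | A·x̄ᵢ | A·ȳᵢ
vertical leg | 2100.00 | 6.00 | 87.50 | 12600.00 | 183750.00
horizontal leg | 2940.00 | 64.50 | 14.00 | 189630.00 | 41160.00
Σ | 5040.00 |  |  | 202230.00 | 224910.00
x̄ = 202230.00 / 5040.00 = 40.12 cm
ȳ = 224910.00 / 5040.00 = 44.62 cm

x̄ = 40.12 cm, ȳ = 44.62 cm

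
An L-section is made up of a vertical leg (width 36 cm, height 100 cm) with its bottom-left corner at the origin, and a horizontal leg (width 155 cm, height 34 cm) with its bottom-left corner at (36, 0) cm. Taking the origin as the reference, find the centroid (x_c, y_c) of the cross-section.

x_c = 74.74 cm, y_c = 30.39 cm

vertical leg: A = 36 × 100 = 3600.00, centroid at (18.00, 50.00).
horizontal leg: A = 155 × 34 = 5270.00, centroid at (113.50, 17.00).
ΣA = 8870.00 cm²
ΣAx_c = (3600.00)(18.00) + (5270.00)(113.50) = 662945.00 cm³
ΣAy_c = (3600.00)(50.00) + (5270.00)(17.00) = 269590.00 cm³
x_c = 662945.00 / 8870.00 = 74.74 cm
y_c = 269590.00 / 8870.00 = 30.39 cm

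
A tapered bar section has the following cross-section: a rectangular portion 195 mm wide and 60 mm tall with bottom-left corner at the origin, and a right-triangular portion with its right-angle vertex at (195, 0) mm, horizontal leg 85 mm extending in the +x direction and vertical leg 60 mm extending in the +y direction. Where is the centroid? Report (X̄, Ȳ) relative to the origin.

X̄ = 120.02 mm, Ȳ = 28.21 mm

rectangular portion: A = 195 × 60 = 11700.00, centroid at (97.50, 30.00).
triangular portion: A = ½·85·60 = 2550.00, centroid at (223.33, 20.00).
ΣA = 14250.00 mm², ΣAX̄ = 1710250.00 mm³, ΣAȲ = 402000.00 mm³.
X̄ = 1710250.00/14250.00 = 120.02 mm; Ȳ = 402000.00/14250.00 = 28.21 mm.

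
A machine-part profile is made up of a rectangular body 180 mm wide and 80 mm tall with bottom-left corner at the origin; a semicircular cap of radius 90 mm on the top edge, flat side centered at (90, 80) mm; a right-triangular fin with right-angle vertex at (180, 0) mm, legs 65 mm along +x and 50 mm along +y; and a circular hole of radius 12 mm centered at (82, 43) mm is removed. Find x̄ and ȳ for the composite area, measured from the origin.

x̄ = 96.54 mm, ȳ = 73.77 mm

rectangular body: A = 180 × 80 = 14400.00, centroid at (90.00, 40.00).
semicircular top: A = ½π·90² = 12723.45, centroid at (90.00, 118.20).
triangular fin: A = ½·65·50 = 1625.00, centroid at (201.67, 16.67).
hole: A = −π·12² = -452.39, centroid at (82.00, 43.00).
ΣA = 28296.06 mm²
ΣAx̄ = (14400.00)(90.00) + (12723.45)(90.00) + (1625.00)(201.67) + (-452.39)(82.00) = 2731722.93 mm³
ΣAȳ = (14400.00)(40.00) + (12723.45)(118.20) + (1625.00)(16.67) + (-452.39)(43.00) = 2087506.61 mm³
x̄ = 2731722.93 / 28296.06 = 96.54 mm
ȳ = 2087506.61 / 28296.06 = 73.77 mm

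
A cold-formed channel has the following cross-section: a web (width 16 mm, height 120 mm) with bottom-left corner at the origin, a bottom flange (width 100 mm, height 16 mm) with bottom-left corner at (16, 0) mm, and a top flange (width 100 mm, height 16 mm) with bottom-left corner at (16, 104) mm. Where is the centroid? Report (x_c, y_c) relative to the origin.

Part | A | x̄ᵢ | ȳᵢ | A·x̄ᵢ | A·ȳᵢ
web | 1920.00 | 8.00 | 60.00 | 15360.00 | 115200.00
bottom flange | 1600.00 | 66.00 | 8.00 | 105600.00 | 12800.00
top flange | 1600.00 | 66.00 | 112.00 | 105600.00 | 179200.00
Σ | 5120.00 |  |  | 226560.00 | 307200.00
x_c = 226560.00 / 5120.00 = 44.25 mm
y_c = 307200.00 / 5120.00 = 60.00 mm

x_c = 44.25 mm, y_c = 60.00 mm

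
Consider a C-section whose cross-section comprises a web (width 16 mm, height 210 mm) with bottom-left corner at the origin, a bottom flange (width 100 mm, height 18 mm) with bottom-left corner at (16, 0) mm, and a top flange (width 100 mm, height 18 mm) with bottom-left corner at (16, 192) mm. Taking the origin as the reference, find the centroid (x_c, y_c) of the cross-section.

web: A = 16 × 210 = 3360.00, centroid at (8.00, 105.00).
bottom flange: A = 100 × 18 = 1800.00, centroid at (66.00, 9.00).
top flange: A = 100 × 18 = 1800.00, centroid at (66.00, 201.00).
ΣA = 6960.00 mm²
ΣAx_c = (3360.00)(8.00) + (1800.00)(66.00) + (1800.00)(66.00) = 264480.00 mm³
ΣAy_c = (3360.00)(105.00) + (1800.00)(9.00) + (1800.00)(201.00) = 730800.00 mm³
x_c = 264480.00 / 6960.00 = 38.00 mm
y_c = 730800.00 / 6960.00 = 105.00 mm

x_c = 38.00 mm, y_c = 105.00 mm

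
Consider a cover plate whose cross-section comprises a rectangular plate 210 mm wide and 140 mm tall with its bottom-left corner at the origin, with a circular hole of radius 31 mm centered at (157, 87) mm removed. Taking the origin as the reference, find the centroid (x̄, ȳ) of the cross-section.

x̄ = 99.05 mm, ȳ = 68.05 mm

plate: A = 210 × 140 = 29400.00, centroid at (105.00, 70.00).
hole: A = −π·31² = -3019.07, centroid at (157.00, 87.00).
ΣA = 26380.93 mm²
ΣAx̄ = (29400.00)(105.00) + (-3019.07)(157.00) = 2613005.93 mm³
ΣAȳ = (29400.00)(70.00) + (-3019.07)(87.00) = 1795340.86 mm³
x̄ = 2613005.93 / 26380.93 = 99.05 mm
ȳ = 1795340.86 / 26380.93 = 68.05 mm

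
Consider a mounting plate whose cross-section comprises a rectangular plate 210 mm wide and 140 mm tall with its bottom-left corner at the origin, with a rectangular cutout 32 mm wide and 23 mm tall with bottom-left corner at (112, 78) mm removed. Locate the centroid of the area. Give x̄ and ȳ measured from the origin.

Part | A | x̄ᵢ | ȳᵢ | A·x̄ᵢ | A·ȳᵢ
plate | 29400.00 | 105.00 | 70.00 | 3087000.00 | 2058000.00
hole | -736.00 | 128.00 | 89.50 | -94208.00 | -65872.00
Σ | 28664.00 |  |  | 2992792.00 | 1992128.00
x̄ = 2992792.00 / 28664.00 = 104.41 mm
ȳ = 1992128.00 / 28664.00 = 69.50 mm

x̄ = 104.41 mm, ȳ = 69.50 mm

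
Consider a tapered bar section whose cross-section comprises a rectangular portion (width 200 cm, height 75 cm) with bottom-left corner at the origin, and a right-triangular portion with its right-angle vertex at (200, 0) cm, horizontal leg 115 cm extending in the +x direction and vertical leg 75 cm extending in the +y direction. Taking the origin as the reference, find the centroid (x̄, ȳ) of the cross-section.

x̄ = 130.89 cm, ȳ = 34.71 cm

rectangular portion: A = 200 × 75 = 15000.00, centroid at (100.00, 37.50).
triangular portion: A = ½·115·75 = 4312.50, centroid at (238.33, 25.00).
ΣA = 19312.50 cm²
ΣAx̄ = (15000.00)(100.00) + (4312.50)(238.33) = 2527812.50 cm³
ΣAȳ = (15000.00)(37.50) + (4312.50)(25.00) = 670312.50 cm³
x̄ = 2527812.50 / 19312.50 = 130.89 cm
ȳ = 670312.50 / 19312.50 = 34.71 cm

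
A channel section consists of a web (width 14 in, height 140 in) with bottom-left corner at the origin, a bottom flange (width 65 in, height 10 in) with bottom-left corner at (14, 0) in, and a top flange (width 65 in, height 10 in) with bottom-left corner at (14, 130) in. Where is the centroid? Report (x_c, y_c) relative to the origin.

Part | A | x̄ᵢ | ȳᵢ | A·x̄ᵢ | A·ȳᵢ
web | 1960.00 | 7.00 | 70.00 | 13720.00 | 137200.00
bottom flange | 650.00 | 46.50 | 5.00 | 30225.00 | 3250.00
top flange | 650.00 | 46.50 | 135.00 | 30225.00 | 87750.00
Σ | 3260.00 |  |  | 74170.00 | 228200.00
x_c = 74170.00 / 3260.00 = 22.75 in
y_c = 228200.00 / 3260.00 = 70.00 in

x_c = 22.75 in, y_c = 70.00 in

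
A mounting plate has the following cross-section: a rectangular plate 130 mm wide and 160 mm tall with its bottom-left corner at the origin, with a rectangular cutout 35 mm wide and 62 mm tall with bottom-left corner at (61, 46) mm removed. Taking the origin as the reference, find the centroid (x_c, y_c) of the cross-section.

plate: A = 130 × 160 = 20800.00, centroid at (65.00, 80.00).
hole: A = −(35 × 62) = -2170.00, centroid at (78.50, 77.00).
ΣA = 18630.00 mm²
ΣAx_c = (20800.00)(65.00) + (-2170.00)(78.50) = 1181655.00 mm³
ΣAy_c = (20800.00)(80.00) + (-2170.00)(77.00) = 1496910.00 mm³
x_c = 1181655.00 / 18630.00 = 63.43 mm
y_c = 1496910.00 / 18630.00 = 80.35 mm

x_c = 63.43 mm, y_c = 80.35 mm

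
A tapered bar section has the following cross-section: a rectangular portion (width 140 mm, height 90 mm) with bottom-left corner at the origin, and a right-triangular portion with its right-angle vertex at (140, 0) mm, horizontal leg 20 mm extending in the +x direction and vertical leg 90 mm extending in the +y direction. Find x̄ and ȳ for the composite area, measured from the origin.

x̄ = 75.11 mm, ȳ = 44.00 mm

rectangular portion: A = 140 × 90 = 12600.00, centroid at (70.00, 45.00).
triangular portion: A = ½·20·90 = 900.00, centroid at (146.67, 30.00).
ΣA = 13500.00 mm²
ΣAx̄ = (12600.00)(70.00) + (900.00)(146.67) = 1014000.00 mm³
ΣAȳ = (12600.00)(45.00) + (900.00)(30.00) = 594000.00 mm³
x̄ = 1014000.00 / 13500.00 = 75.11 mm
ȳ = 594000.00 / 13500.00 = 44.00 mm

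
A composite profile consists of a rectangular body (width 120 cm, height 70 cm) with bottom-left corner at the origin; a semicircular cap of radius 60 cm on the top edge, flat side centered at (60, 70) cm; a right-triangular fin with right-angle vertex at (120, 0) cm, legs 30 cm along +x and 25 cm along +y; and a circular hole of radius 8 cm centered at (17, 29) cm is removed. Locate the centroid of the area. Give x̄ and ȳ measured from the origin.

x̄ = 62.45 cm, ȳ = 58.41 cm

rectangular body: A = 120 × 70 = 8400.00, centroid at (60.00, 35.00).
semicircular top: A = ½π·60² = 5654.87, centroid at (60.00, 95.46).
triangular fin: A = ½·30·25 = 375.00, centroid at (130.00, 8.33).
hole: A = −π·8² = -201.06, centroid at (17.00, 29.00).
ΣA = 14228.80 cm²
ΣAx̄ = (8400.00)(60.00) + (5654.87)(60.00) + (375.00)(130.00) + (-201.06)(17.00) = 888623.95 cm³
ΣAȳ = (8400.00)(35.00) + (5654.87)(95.46) + (375.00)(8.33) + (-201.06)(29.00) = 831134.88 cm³
x̄ = 888623.95 / 14228.80 = 62.45 cm
ȳ = 831134.88 / 14228.80 = 58.41 cm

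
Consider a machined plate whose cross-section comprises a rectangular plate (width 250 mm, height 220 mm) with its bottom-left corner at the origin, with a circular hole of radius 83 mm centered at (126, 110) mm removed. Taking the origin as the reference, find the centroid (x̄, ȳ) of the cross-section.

plate: A = 250 × 220 = 55000.00, centroid at (125.00, 110.00).
hole: A = −π·83² = -21642.43, centroid at (126.00, 110.00).
ΣA = 33357.57 mm², ΣAx̄ = 4148053.59 mm³, ΣAȳ = 3669332.50 mm³.
x̄ = 4148053.59/33357.57 = 124.35 mm; ȳ = 3669332.50/33357.57 = 110.00 mm.

x̄ = 124.35 mm, ȳ = 110.00 mm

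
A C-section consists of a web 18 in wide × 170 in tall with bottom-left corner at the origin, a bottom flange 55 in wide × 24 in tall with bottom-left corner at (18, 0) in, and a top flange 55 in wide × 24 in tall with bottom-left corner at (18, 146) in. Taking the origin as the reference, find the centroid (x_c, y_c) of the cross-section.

web: A = 18 × 170 = 3060.00, centroid at (9.00, 85.00).
bottom flange: A = 55 × 24 = 1320.00, centroid at (45.50, 12.00).
top flange: A = 55 × 24 = 1320.00, centroid at (45.50, 158.00).
ΣA = 5700.00 in²
ΣAx_c = (3060.00)(9.00) + (1320.00)(45.50) + (1320.00)(45.50) = 147660.00 in³
ΣAy_c = (3060.00)(85.00) + (1320.00)(12.00) + (1320.00)(158.00) = 484500.00 in³
x_c = 147660.00 / 5700.00 = 25.91 in
y_c = 484500.00 / 5700.00 = 85.00 in

x_c = 25.91 in, y_c = 85.00 in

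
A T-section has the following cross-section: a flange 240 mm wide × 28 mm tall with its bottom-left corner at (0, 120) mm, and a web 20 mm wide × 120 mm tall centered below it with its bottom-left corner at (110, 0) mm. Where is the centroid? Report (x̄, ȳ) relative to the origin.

web: A = 20 × 120 = 2400.00, centroid at (120.00, 60.00).
flange: A = 240 × 28 = 6720.00, centroid at (120.00, 134.00).
ΣA = 9120.00 mm²
ΣAx̄ = (2400.00)(120.00) + (6720.00)(120.00) = 1094400.00 mm³
ΣAȳ = (2400.00)(60.00) + (6720.00)(134.00) = 1044480.00 mm³
x̄ = 1094400.00 / 9120.00 = 120.00 mm
ȳ = 1044480.00 / 9120.00 = 114.53 mm

x̄ = 120.00 mm, ȳ = 114.53 mm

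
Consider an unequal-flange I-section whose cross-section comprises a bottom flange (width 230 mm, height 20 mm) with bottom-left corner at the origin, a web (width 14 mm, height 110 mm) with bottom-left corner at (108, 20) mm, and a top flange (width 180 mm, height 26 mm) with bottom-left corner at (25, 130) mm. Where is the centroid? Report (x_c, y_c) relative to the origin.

bottom flange: A = 230 × 20 = 4600.00, centroid at (115.00, 10.00).
web: A = 14 × 110 = 1540.00, centroid at (115.00, 75.00).
top flange: A = 180 × 26 = 4680.00, centroid at (115.00, 143.00).
ΣA = 10820.00 mm²
ΣAx_c = (4600.00)(115.00) + (1540.00)(115.00) + (4680.00)(115.00) = 1244300.00 mm³
ΣAy_c = (4600.00)(10.00) + (1540.00)(75.00) + (4680.00)(143.00) = 830740.00 mm³
x_c = 1244300.00 / 10820.00 = 115.00 mm
y_c = 830740.00 / 10820.00 = 76.78 mm

x_c = 115.00 mm, y_c = 76.78 mm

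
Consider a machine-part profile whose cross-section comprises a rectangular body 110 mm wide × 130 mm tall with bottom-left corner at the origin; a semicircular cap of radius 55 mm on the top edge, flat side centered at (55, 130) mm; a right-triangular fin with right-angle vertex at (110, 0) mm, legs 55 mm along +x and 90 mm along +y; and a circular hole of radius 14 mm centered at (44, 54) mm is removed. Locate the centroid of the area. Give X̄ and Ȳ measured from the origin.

X̄ = 64.00 mm, Ȳ = 81.26 mm

rectangular body: A = 110 × 130 = 14300.00, centroid at (55.00, 65.00).
semicircular top: A = ½π·55² = 4751.66, centroid at (55.00, 153.34).
triangular fin: A = ½·55·90 = 2475.00, centroid at (128.33, 30.00).
hole: A = −π·14² = -615.75, centroid at (44.00, 54.00).
ΣA = 20910.91 mm²
ΣAX̄ = (14300.00)(55.00) + (4751.66)(55.00) + (2475.00)(128.33) + (-615.75)(44.00) = 1338373.14 mm³
ΣAȲ = (14300.00)(65.00) + (4751.66)(153.34) + (2475.00)(30.00) + (-615.75)(54.00) = 1699131.71 mm³
X̄ = 1338373.14 / 20910.91 = 64.00 mm
Ȳ = 1699131.71 / 20910.91 = 81.26 mm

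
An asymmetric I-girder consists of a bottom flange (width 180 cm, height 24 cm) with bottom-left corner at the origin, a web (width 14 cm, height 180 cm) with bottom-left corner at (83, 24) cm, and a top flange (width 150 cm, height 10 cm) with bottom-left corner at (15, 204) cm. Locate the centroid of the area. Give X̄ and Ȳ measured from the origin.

X̄ = 90.00 cm, Ȳ = 78.25 cm

bottom flange: A = 180 × 24 = 4320.00, centroid at (90.00, 12.00).
web: A = 14 × 180 = 2520.00, centroid at (90.00, 114.00).
top flange: A = 150 × 10 = 1500.00, centroid at (90.00, 209.00).
ΣA = 8340.00 cm²
ΣAX̄ = (4320.00)(90.00) + (2520.00)(90.00) + (1500.00)(90.00) = 750600.00 cm³
ΣAȲ = (4320.00)(12.00) + (2520.00)(114.00) + (1500.00)(209.00) = 652620.00 cm³
X̄ = 750600.00 / 8340.00 = 90.00 cm
Ȳ = 652620.00 / 8340.00 = 78.25 cm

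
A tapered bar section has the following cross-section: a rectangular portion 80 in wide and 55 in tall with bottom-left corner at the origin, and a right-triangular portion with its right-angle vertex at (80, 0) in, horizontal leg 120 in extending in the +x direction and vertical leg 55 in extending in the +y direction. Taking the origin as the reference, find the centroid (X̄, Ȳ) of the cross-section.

X̄ = 74.29 in, Ȳ = 23.57 in

rectangular portion: A = 80 × 55 = 4400.00, centroid at (40.00, 27.50).
triangular portion: A = ½·120·55 = 3300.00, centroid at (120.00, 18.33).
ΣA = 7700.00 in², ΣAX̄ = 572000.00 in³, ΣAȲ = 181500.00 in³.
X̄ = 572000.00/7700.00 = 74.29 in; Ȳ = 181500.00/7700.00 = 23.57 in.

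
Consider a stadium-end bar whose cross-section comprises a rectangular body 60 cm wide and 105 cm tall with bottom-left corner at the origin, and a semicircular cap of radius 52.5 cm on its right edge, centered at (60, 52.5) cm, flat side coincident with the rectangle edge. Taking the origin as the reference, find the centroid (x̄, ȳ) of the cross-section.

x̄ = 51.29 cm, ȳ = 52.50 cm

rectangular body: A = 60 × 105 = 6300.00, centroid at (30.00, 52.50).
semicircular end: A = ½π·52.5² = 4329.51, centroid at (82.28, 52.50).
ΣA = 10629.51 cm², ΣAx̄ = 545239.19 cm³, ΣAȳ = 558049.14 cm³.
x̄ = 545239.19/10629.51 = 51.29 cm; ȳ = 558049.14/10629.51 = 52.50 cm.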